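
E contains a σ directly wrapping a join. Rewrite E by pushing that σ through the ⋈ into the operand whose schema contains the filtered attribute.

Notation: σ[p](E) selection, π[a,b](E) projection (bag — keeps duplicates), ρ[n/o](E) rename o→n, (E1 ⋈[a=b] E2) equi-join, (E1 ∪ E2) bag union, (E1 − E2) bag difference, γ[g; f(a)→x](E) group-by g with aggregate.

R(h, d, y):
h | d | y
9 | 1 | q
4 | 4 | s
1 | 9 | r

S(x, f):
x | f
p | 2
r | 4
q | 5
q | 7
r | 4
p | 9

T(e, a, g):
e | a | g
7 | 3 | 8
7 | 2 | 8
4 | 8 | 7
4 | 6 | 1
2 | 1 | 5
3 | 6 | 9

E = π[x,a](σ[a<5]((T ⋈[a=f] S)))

σ filters on a, owned by the left side.
E' = π[x,a]((σ[a<5](T) ⋈[a=f] S))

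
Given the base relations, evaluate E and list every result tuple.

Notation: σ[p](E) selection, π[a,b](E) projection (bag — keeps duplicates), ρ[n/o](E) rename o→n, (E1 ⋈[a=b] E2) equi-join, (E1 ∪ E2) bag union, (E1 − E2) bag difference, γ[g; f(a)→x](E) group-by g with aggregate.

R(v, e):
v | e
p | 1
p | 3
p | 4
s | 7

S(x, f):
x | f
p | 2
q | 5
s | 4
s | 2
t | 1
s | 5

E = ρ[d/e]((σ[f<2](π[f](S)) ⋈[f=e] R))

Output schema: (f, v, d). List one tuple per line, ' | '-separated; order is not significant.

Subexpression sizes:
  S → 6
  π[f](S) → 6
  σ[f<2](π[f](S)) → 1
  R → 4
  (σ[f<2](π[f](S)) ⋈[f=e] R) → 1
  ρ[d/e]((σ[f<2](π[f](S)) ⋈[f=e] R)) → 1

== RESULT ==
f | v | d
1 | p | 1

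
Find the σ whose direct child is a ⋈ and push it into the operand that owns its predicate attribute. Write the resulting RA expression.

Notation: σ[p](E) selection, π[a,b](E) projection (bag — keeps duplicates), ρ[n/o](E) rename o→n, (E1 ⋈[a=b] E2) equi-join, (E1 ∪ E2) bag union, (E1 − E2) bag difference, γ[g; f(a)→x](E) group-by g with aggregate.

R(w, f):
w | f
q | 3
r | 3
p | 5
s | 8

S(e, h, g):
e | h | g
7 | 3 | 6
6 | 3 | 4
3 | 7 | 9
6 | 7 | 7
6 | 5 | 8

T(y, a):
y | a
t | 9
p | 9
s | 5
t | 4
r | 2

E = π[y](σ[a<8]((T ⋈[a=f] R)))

σ filters on a, owned by the left side.
E' = π[y]((σ[a<8](T) ⋈[a=f] R))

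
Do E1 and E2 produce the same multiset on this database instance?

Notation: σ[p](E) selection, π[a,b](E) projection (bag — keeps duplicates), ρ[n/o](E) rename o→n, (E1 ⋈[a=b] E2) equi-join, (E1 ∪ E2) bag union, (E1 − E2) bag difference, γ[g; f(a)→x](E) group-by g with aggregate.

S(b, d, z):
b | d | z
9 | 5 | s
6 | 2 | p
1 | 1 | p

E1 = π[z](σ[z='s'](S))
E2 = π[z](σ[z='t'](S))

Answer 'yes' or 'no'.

E1 per-node cardinality:
  S → 3
  σ[z='s'](S) → 1
  π[z](σ[z='s'](S)) → 1
E2 per-node cardinality:
  S → 3
  σ[z='t'](S) → 0
  π[z](σ[z='t'](S)) → 0

E1 result:
z
s
E2 result:
z
(0 rows)
Witness: ('s',) appears 1× in E1 but 0× in E2.

no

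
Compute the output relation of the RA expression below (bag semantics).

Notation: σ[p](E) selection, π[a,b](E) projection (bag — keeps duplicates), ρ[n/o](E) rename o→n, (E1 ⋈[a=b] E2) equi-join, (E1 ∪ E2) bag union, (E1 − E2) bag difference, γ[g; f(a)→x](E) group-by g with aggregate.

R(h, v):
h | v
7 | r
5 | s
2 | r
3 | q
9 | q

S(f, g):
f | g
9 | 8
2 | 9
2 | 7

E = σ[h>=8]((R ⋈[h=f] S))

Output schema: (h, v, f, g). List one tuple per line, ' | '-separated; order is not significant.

Stepwise |·|:
  R → 5
  S → 3
  (R ⋈[h=f] S) → 3
  σ[h>=8]((R ⋈[h=f] S)) → 1

== RESULT ==
h | v | f | g
9 | q | 9 | 8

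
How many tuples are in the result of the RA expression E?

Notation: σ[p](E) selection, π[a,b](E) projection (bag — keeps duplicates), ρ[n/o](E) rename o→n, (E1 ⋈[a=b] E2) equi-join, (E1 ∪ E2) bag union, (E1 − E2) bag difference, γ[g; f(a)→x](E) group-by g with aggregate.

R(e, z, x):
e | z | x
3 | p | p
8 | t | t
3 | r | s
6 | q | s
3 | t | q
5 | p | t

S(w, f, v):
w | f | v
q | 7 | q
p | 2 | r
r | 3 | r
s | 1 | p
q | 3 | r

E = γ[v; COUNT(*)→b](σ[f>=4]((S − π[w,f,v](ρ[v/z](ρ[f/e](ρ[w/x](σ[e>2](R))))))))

Row counts bottom-up:
  S → 5
  R → 6
  σ[e>2](R) → 6
  ρ[w/x](σ[e>2](R)) → 6
  ρ[f/e](ρ[w/x](σ[e>2](R))) → 6
  ρ[v/z](ρ[f/e](ρ[w/x](σ[e>2](R)))) → 6
  π[w,f,v](ρ[v/z](ρ[f/e](ρ[w/x](σ[e>2](R))))) → 6
  (S − π[w,f,v](ρ[v/z](ρ[f/e](ρ[w/x](σ[e>2](R)))))) → 5
  σ[f>=4]((S − π[w,f,v](ρ[v/z](ρ[f/e](ρ[w/x](σ[e>2](R))))))) → 1
  γ[v; COUNT(*)→b](σ[f>=4]((S − π[w,f,v](ρ[v/z](ρ[f/e](ρ[w/x](σ[e>2](R)))))))) → 1

|E| = 1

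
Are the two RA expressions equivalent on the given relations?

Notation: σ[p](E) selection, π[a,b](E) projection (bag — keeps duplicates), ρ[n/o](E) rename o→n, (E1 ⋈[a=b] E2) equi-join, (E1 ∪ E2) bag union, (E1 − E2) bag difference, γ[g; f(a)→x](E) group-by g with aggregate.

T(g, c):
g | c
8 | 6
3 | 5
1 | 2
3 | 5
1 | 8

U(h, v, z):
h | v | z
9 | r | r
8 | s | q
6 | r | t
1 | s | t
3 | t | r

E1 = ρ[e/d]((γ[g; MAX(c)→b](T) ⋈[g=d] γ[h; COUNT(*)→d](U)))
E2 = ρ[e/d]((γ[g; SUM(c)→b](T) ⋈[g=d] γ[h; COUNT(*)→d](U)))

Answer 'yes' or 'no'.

E1 per-node cardinality:
  T → 5
  γ[g; MAX(c)→b](T) → 3
  U → 5
  γ[h; COUNT(*)→d](U) → 5
  (γ[g; MAX(c)→b](T) ⋈[g=d] γ[h; COUNT(*)→d](U)) → 5
  ρ[e/d]((γ[g; MAX(c)→b](T) ⋈[g=d] γ[h; COUNT(*)→d](U))) → 5
E2 per-node cardinality:
  T → 5
  γ[g; SUM(c)→b](T) → 3
  U → 5
  γ[h; COUNT(*)→d](U) → 5
  (γ[g; SUM(c)→b](T) ⋈[g=d] γ[h; COUNT(*)→d](U)) → 5
  ρ[e/d]((γ[g; SUM(c)→b](T) ⋈[g=d] γ[h; COUNT(*)→d](U))) → 5

E1 result:
g | b | h | e
1 | 8 | 1 | 1
1 | 8 | 3 | 1
1 | 8 | 6 | 1
1 | 8 | 8 | 1
1 | 8 | 9 | 1
E2 result:
g | b | h | e
1 | 10 | 1 | 1
1 | 10 | 3 | 1
1 | 10 | 6 | 1
1 | 10 | 8 | 1
1 | 10 | 9 | 1
Witness: (1, 8, 9, 1) appears 1× in E1 but 0× in E2.

no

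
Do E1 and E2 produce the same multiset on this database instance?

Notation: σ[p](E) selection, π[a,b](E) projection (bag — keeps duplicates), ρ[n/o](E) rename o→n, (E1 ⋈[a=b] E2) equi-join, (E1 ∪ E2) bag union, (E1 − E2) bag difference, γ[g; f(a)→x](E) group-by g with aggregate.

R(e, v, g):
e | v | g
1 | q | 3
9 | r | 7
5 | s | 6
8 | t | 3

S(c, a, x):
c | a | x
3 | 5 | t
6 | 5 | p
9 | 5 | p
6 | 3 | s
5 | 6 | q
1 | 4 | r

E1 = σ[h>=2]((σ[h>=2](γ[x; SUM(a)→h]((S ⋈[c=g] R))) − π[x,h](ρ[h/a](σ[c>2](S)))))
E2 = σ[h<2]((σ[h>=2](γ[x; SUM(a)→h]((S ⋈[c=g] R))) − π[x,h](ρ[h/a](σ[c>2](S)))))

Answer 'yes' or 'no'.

E1 row counts bottom-up:
  S → 6
  R → 4
  (S ⋈[c=g] R) → 4
  γ[x; SUM(a)→h]((S ⋈[c=g] R)) → 3
  σ[h>=2](γ[x; SUM(a)→h]((S ⋈[c=g] R))) → 3
  S → 6
  σ[c>2](S) → 5
  ρ[h/a](σ[c>2](S)) → 5
  π[x,h](ρ[h/a](σ[c>2](S))) → 5
  (σ[h>=2](γ[x; SUM(a)→h]((S ⋈[c=g] R))) − π[x,h](ρ[h/a](σ[c>2](S)))) → 1
  σ[h>=2]((σ[h>=2](γ[x; SUM(a)→h]((S ⋈[c=g] R))) − π[x,h](ρ[h/a](σ[c>2](S))))) → 1
E2 row counts bottom-up:
  S → 6
  R → 4
  (S ⋈[c=g] R) → 4
  γ[x; SUM(a)→h]((S ⋈[c=g] R)) → 3
  σ[h>=2](γ[x; SUM(a)→h]((S ⋈[c=g] R))) → 3
  S → 6
  σ[c>2](S) → 5
  ρ[h/a](σ[c>2](S)) → 5
  π[x,h](ρ[h/a](σ[c>2](S))) → 5
  (σ[h>=2](γ[x; SUM(a)→h]((S ⋈[c=g] R))) − π[x,h](ρ[h/a](σ[c>2](S)))) → 1
  σ[h<2]((σ[h>=2](γ[x; SUM(a)→h]((S ⋈[c=g] R))) − π[x,h](ρ[h/a](σ[c>2](S))))) → 0

E1 result:
x | h
t | 10
E2 result:
x | h
(0 rows)
Witness: ('t', 10) appears 1× in E1 but 0× in E2.

no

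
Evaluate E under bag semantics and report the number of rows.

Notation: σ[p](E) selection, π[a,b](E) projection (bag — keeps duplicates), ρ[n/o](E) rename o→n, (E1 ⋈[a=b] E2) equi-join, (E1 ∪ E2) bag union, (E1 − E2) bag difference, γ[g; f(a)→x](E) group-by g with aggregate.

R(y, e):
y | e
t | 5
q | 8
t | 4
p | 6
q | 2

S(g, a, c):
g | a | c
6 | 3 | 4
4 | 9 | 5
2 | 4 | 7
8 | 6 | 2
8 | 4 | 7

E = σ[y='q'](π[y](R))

Row counts bottom-up:
  R → 5
  π[y](R) → 5
  σ[y='q'](π[y](R)) → 2

|E| = 2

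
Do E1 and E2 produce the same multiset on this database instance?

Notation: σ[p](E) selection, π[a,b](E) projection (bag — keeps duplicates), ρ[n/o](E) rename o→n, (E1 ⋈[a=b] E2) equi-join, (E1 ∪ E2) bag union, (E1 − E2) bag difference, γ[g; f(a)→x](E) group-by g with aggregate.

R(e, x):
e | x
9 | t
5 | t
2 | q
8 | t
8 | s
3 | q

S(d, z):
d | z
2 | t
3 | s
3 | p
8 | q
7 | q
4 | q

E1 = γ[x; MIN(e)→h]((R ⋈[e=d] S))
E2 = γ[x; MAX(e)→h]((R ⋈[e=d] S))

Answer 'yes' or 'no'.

E1 per-node cardinality:
  R → 6
  S → 6
  (R ⋈[e=d] S) → 5
  γ[x; MIN(e)→h]((R ⋈[e=d] S)) → 3
E2 per-node cardinality:
  R → 6
  S → 6
  (R ⋈[e=d] S) → 5
  γ[x; MAX(e)→h]((R ⋈[e=d] S)) → 3

E1 result:
x | h
q | 2
s | 8
t | 8
E2 result:
x | h
q | 3
s | 8
t | 8
Witness: ('q', 3) appears 0× in E1 but 1× in E2.

no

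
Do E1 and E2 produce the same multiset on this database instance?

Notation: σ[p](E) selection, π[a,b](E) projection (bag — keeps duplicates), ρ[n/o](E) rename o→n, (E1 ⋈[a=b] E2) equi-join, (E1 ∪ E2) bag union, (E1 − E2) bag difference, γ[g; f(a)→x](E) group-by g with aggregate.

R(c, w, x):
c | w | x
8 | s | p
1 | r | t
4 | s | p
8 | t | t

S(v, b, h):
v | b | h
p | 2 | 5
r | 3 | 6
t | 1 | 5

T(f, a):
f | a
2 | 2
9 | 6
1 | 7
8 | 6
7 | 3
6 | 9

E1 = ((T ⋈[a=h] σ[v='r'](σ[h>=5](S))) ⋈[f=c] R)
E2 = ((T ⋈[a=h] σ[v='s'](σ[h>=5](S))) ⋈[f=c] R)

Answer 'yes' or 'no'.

E1 stepwise |·|:
  T → 6
  S → 3
  σ[h>=5](S) → 3
  σ[v='r'](σ[h>=5](S)) → 1
  (T ⋈[a=h] σ[v='r'](σ[h>=5](S))) → 2
  R → 4
  ((T ⋈[a=h] σ[v='r'](σ[h>=5](S))) ⋈[f=c] R) → 2
E2 stepwise |·|:
  T → 6
  S → 3
  σ[h>=5](S) → 3
  σ[v='s'](σ[h>=5](S)) → 0
  (T ⋈[a=h] σ[v='s'](σ[h>=5](S))) → 0
  R → 4
  ((T ⋈[a=h] σ[v='s'](σ[h>=5](S))) ⋈[f=c] R) → 0

E1 result:
f | a | v | b | h | c | w | x
8 | 6 | r | 3 | 6 | 8 | s | p
8 | 6 | r | 3 | 6 | 8 | t | t
E2 result:
f | a | v | b | h | c | w | x
(0 rows)
Witness: (8, 6, 'r', 3, 6, 8, 't', 't') appears 1× in E1 but 0× in E2.

no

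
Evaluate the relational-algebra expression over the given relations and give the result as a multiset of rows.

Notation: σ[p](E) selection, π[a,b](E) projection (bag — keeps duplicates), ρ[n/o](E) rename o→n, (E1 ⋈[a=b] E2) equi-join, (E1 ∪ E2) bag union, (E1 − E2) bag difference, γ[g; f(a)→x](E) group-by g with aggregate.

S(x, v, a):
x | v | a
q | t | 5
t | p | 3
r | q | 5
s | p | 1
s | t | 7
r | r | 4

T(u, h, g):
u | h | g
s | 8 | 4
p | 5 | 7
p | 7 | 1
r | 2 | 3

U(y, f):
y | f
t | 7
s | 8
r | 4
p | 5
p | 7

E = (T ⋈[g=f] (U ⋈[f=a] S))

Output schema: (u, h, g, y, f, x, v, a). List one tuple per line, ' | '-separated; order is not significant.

Subexpression sizes:
  T → 4
  U → 5
  S → 6
  (U ⋈[f=a] S) → 5
  (T ⋈[g=f] (U ⋈[f=a] S)) → 3

== RESULT ==
u | h | g | y | f | x | v | a
p | 5 | 7 | p | 7 | s | t | 7
p | 5 | 7 | t | 7 | s | t | 7
s | 8 | 4 | r | 4 | r | r | 4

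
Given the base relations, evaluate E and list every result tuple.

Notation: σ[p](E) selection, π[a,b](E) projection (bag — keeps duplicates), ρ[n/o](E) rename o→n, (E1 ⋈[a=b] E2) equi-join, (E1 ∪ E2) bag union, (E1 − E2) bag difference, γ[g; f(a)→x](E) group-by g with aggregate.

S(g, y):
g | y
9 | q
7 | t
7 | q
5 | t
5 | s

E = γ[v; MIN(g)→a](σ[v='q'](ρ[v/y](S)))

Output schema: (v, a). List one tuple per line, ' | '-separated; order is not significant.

Stepwise |·|:
  S → 5
  ρ[v/y](S) → 5
  σ[v='q'](ρ[v/y](S)) → 2
  γ[v; MIN(g)→a](σ[v='q'](ρ[v/y](S))) → 1

== RESULT ==
v | a
q | 7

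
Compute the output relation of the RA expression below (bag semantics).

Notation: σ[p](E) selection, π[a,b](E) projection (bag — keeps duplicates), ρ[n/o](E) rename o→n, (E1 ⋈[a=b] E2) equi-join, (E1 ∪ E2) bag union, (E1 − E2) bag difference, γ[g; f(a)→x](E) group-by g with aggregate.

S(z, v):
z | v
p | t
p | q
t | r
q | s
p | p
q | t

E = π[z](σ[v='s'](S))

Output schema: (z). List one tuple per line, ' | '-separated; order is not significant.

Row counts bottom-up:
  S → 6
  σ[v='s'](S) → 1
  π[z](σ[v='s'](S)) → 1

== RESULT ==
z
q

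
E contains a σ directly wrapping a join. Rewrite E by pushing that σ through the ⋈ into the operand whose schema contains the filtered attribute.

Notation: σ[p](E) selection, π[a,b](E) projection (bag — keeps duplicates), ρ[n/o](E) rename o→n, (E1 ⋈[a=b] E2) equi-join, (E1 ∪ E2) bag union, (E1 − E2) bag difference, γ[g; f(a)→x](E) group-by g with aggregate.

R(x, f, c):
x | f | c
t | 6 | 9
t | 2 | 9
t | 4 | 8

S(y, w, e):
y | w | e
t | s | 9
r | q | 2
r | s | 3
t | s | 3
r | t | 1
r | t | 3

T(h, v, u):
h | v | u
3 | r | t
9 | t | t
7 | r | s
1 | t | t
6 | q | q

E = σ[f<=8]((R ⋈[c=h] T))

σ filters on f, owned by the left side.
E' = (σ[f<=8](R) ⋈[c=h] T)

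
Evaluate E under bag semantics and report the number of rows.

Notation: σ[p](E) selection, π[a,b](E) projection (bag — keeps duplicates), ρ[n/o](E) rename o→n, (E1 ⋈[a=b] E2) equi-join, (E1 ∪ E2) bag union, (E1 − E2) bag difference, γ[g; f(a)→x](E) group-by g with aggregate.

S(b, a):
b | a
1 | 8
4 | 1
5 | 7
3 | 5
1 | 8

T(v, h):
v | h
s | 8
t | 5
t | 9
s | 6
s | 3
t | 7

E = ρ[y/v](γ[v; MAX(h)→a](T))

Subexpression sizes:
  T → 6
  γ[v; MAX(h)→a](T) → 2
  ρ[y/v](γ[v; MAX(h)→a](T)) → 2

|E| = 2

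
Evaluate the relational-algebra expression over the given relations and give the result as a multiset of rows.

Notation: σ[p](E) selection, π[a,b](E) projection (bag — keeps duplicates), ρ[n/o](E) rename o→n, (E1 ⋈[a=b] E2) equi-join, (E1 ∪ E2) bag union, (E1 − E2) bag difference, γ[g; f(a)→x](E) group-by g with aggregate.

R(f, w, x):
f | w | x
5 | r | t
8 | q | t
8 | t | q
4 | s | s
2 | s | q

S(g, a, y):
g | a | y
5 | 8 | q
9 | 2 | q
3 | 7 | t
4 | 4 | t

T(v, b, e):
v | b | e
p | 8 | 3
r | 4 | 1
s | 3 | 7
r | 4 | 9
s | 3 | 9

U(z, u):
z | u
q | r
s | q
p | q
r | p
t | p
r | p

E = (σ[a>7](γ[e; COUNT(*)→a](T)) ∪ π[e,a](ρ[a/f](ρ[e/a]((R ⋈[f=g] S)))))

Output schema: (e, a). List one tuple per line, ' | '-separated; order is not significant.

Per-node cardinality:
  T → 5
  γ[e; COUNT(*)→a](T) → 4
  σ[a>7](γ[e; COUNT(*)→a](T)) → 0
  R → 5
  S → 4
  (R ⋈[f=g] S) → 2
  ρ[e/a]((R ⋈[f=g] S)) → 2
  ρ[a/f](ρ[e/a]((R ⋈[f=g] S))) → 2
  π[e,a](ρ[a/f](ρ[e/a]((R ⋈[f=g] S)))) → 2
  (σ[a>7](γ[e; COUNT(*)→a](T)) ∪ π[e,a](ρ[a/f](ρ[e/a]((R ⋈[f=g] S))))) → 2

== RESULT ==
e | a
4 | 4
8 | 5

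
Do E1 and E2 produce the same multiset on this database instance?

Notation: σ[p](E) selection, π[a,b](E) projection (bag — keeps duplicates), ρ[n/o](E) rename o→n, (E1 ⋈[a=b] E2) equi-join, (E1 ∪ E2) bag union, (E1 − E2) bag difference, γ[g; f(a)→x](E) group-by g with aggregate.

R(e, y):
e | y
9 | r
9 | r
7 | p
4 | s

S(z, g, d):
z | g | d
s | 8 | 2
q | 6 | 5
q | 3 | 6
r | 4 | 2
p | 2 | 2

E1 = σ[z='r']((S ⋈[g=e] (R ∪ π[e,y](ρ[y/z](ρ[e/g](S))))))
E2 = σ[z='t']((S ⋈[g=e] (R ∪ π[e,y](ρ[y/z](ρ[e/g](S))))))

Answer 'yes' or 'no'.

E1 per-node cardinality:
  S → 5
  R → 4
  S → 5
  ρ[e/g](S) → 5
  ρ[y/z](ρ[e/g](S)) → 5
  π[e,y](ρ[y/z](ρ[e/g](S))) → 5
  (R ∪ π[e,y](ρ[y/z](ρ[e/g](S)))) → 9
  (S ⋈[g=e] (R ∪ π[e,y](ρ[y/z](ρ[e/g](S))))) → 6
  σ[z='r']((S ⋈[g=e] (R ∪ π[e,y](ρ[y/z](ρ[e/g](S)))))) → 2
E2 per-node cardinality:
  S → 5
  R → 4
  S → 5
  ρ[e/g](S) → 5
  ρ[y/z](ρ[e/g](S)) → 5
  π[e,y](ρ[y/z](ρ[e/g](S))) → 5
  (R ∪ π[e,y](ρ[y/z](ρ[e/g](S)))) → 9
  (S ⋈[g=e] (R ∪ π[e,y](ρ[y/z](ρ[e/g](S))))) → 6
  σ[z='t']((S ⋈[g=e] (R ∪ π[e,y](ρ[y/z](ρ[e/g](S)))))) → 0

E1 result:
z | g | d | e | y
r | 4 | 2 | 4 | r
r | 4 | 2 | 4 | s
E2 result:
z | g | d | e | y
(0 rows)
Witness: ('r', 4, 2, 4, 's') appears 1× in E1 but 0× in E2.

no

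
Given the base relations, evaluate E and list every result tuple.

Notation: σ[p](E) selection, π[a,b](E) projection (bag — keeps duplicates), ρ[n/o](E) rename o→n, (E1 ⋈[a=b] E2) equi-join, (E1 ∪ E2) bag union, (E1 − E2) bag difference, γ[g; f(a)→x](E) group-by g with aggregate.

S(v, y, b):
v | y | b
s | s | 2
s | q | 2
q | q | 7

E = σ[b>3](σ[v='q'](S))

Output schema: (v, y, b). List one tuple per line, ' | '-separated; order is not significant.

Row counts bottom-up:
  S → 3
  σ[v='q'](S) → 1
  σ[b>3](σ[v='q'](S)) → 1

== RESULT ==
v | y | b
q | q | 7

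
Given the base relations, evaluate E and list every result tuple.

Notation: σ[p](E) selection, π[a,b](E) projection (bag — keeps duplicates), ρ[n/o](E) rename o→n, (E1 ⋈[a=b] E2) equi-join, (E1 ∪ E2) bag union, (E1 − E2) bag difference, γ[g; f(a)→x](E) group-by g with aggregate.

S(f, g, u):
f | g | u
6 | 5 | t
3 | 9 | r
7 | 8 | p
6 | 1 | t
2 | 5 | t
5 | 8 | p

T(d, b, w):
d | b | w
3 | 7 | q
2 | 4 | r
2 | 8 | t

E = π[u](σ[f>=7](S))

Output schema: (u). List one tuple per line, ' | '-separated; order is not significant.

Per-node cardinality:
  S → 6
  σ[f>=7](S) → 1
  π[u](σ[f>=7](S)) → 1

== RESULT ==
u
p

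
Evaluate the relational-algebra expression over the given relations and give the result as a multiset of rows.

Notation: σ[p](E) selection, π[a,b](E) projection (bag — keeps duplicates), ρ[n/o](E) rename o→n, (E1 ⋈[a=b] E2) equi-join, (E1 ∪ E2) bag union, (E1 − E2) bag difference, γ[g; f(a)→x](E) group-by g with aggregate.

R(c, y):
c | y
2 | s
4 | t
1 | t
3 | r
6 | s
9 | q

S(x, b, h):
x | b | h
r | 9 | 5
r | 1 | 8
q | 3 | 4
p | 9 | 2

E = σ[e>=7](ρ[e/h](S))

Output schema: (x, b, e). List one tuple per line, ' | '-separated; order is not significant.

Row counts bottom-up:
  S → 4
  ρ[e/h](S) → 4
  σ[e>=7](ρ[e/h](S)) → 1

== RESULT ==
x | b | e
r | 1 | 8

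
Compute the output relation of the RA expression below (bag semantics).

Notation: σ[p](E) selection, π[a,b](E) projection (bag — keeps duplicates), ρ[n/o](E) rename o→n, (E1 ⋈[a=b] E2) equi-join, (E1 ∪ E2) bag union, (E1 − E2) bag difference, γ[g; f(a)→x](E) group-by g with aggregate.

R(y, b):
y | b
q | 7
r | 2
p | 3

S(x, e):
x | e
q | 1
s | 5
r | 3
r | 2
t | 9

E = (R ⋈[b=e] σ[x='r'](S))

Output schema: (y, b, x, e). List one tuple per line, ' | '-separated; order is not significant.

Subexpression sizes:
  R → 3
  S → 5
  σ[x='r'](S) → 2
  (R ⋈[b=e] σ[x='r'](S)) → 2

== RESULT ==
y | b | x | e
p | 3 | r | 3
r | 2 | r | 2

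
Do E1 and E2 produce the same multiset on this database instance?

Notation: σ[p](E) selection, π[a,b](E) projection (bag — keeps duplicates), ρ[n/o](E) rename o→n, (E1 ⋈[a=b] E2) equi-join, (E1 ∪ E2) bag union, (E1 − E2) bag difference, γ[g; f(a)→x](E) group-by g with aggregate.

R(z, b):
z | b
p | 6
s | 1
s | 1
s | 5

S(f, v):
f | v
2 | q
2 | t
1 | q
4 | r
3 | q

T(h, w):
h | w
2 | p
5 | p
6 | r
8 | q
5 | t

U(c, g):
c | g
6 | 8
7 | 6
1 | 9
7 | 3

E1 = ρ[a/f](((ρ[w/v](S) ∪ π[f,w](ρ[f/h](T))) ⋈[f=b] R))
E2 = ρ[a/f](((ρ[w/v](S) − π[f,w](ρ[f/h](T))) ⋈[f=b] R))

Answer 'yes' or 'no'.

E1 row counts bottom-up:
  S → 5
  ρ[w/v](S) → 5
  T → 5
  ρ[f/h](T) → 5
  π[f,w](ρ[f/h](T)) → 5
  (ρ[w/v](S) ∪ π[f,w](ρ[f/h](T))) → 10
  R → 4
  ((ρ[w/v](S) ∪ π[f,w](ρ[f/h](T))) ⋈[f=b] R) → 5
  ρ[a/f](((ρ[w/v](S) ∪ π[f,w](ρ[f/h](T))) ⋈[f=b] R)) → 5
E2 row counts bottom-up:
  S → 5
  ρ[w/v](S) → 5
  T → 5
  ρ[f/h](T) → 5
  π[f,w](ρ[f/h](T)) → 5
  (ρ[w/v](S) − π[f,w](ρ[f/h](T))) → 5
  R → 4
  ((ρ[w/v](S) − π[f,w](ρ[f/h](T))) ⋈[f=b] R) → 2
  ρ[a/f](((ρ[w/v](S) − π[f,w](ρ[f/h](T))) ⋈[f=b] R)) → 2

E1 result:
a | w | z | b
1 | q | s | 1
1 | q | s | 1
5 | p | s | 5
5 | t | s | 5
6 | r | p | 6
E2 result:
a | w | z | b
1 | q | s | 1
1 | q | s | 1
Witness: (5, 'p', 's', 5) appears 1× in E1 but 0× in E2.

no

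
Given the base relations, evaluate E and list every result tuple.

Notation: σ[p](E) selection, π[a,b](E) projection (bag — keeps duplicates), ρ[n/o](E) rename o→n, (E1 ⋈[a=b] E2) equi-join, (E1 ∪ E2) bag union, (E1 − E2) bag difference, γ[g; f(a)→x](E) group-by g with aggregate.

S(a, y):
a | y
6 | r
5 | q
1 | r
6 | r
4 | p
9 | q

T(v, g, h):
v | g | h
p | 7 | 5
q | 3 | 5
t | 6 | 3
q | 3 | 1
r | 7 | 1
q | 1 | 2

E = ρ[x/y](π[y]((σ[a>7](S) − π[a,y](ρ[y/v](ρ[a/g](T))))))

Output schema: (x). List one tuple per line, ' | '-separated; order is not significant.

Per-node cardinality:
  S → 6
  σ[a>7](S) → 1
  T → 6
  ρ[a/g](T) → 6
  ρ[y/v](ρ[a/g](T)) → 6
  π[a,y](ρ[y/v](ρ[a/g](T))) → 6
  (σ[a>7](S) − π[a,y](ρ[y/v](ρ[a/g](T)))) → 1
  π[y]((σ[a>7](S) − π[a,y](ρ[y/v](ρ[a/g](T))))) → 1
  ρ[x/y](π[y]((σ[a>7](S) − π[a,y](ρ[y/v](ρ[a/g](T)))))) → 1

== RESULT ==
x
q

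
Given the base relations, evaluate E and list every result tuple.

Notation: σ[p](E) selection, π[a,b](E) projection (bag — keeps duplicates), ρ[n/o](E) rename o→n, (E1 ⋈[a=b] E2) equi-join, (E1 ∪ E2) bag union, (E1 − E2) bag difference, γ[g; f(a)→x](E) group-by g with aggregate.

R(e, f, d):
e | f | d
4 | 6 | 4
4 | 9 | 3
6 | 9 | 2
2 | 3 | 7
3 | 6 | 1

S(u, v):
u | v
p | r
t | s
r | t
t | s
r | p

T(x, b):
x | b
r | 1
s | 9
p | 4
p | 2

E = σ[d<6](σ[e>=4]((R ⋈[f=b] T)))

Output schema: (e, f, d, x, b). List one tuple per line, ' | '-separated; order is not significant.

Row counts bottom-up:
  R → 5
  T → 4
  (R ⋈[f=b] T) → 2
  σ[e>=4]((R ⋈[f=b] T)) → 2
  σ[d<6](σ[e>=4]((R ⋈[f=b] T))) → 2

== RESULT ==
e | f | d | x | b
4 | 9 | 3 | s | 9
6 | 9 | 2 | s | 9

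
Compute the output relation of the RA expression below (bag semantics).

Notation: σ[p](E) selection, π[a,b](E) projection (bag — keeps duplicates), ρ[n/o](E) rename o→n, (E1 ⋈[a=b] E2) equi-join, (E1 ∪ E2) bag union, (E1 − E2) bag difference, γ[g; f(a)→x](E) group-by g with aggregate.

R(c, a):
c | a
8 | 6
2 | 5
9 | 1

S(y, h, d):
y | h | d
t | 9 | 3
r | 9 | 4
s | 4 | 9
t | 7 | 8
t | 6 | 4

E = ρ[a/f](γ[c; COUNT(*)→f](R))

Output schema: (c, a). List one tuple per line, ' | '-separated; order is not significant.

Subexpression sizes:
  R → 3
  γ[c; COUNT(*)→f](R) → 3
  ρ[a/f](γ[c; COUNT(*)→f](R)) → 3

== RESULT ==
c | a
2 | 1
8 | 1
9 | 1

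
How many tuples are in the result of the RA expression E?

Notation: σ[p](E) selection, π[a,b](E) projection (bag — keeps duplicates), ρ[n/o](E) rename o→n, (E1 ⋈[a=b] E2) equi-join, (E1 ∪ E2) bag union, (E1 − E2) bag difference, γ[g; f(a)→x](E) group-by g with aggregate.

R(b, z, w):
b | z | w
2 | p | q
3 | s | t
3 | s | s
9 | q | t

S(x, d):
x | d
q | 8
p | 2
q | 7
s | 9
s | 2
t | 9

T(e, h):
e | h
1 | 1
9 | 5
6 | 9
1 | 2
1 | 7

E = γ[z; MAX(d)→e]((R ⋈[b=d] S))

Per-node cardinality:
  R → 4
  S → 6
  (R ⋈[b=d] S) → 4
  γ[z; MAX(d)→e]((R ⋈[b=d] S)) → 2

|E| = 2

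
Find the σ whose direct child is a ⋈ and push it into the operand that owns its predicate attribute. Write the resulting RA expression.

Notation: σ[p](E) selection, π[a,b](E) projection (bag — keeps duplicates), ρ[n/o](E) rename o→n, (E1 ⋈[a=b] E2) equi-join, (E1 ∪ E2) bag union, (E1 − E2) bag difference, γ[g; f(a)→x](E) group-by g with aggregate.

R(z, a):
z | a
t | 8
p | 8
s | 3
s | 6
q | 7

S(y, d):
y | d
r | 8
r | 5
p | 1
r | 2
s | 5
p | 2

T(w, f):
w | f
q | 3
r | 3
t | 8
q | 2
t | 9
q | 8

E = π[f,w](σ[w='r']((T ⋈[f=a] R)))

σ filters on w, owned by the left side.
E' = π[f,w]((σ[w='r'](T) ⋈[f=a] R))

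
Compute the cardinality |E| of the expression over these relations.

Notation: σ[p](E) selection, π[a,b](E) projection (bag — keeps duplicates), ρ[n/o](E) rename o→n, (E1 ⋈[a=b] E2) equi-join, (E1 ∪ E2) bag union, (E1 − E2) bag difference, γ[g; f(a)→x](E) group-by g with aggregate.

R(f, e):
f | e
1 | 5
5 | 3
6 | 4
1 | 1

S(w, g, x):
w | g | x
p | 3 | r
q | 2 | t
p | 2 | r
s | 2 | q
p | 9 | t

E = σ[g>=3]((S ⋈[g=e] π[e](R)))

Row counts bottom-up:
  S → 5
  R → 4
  π[e](R) → 4
  (S ⋈[g=e] π[e](R)) → 1
  σ[g>=3]((S ⋈[g=e] π[e](R))) → 1

|E| = 1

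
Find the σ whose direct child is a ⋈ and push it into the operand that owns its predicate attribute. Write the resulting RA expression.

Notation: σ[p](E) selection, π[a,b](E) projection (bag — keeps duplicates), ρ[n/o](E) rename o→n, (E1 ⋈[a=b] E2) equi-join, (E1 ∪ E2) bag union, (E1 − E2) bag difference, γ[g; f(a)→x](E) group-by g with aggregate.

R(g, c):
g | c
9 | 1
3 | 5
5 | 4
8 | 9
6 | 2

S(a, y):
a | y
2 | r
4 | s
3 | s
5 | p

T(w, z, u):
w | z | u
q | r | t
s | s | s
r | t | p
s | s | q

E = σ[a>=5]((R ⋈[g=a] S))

σ filters on a, owned by the right side.
E' = (R ⋈[g=a] σ[a>=5](S))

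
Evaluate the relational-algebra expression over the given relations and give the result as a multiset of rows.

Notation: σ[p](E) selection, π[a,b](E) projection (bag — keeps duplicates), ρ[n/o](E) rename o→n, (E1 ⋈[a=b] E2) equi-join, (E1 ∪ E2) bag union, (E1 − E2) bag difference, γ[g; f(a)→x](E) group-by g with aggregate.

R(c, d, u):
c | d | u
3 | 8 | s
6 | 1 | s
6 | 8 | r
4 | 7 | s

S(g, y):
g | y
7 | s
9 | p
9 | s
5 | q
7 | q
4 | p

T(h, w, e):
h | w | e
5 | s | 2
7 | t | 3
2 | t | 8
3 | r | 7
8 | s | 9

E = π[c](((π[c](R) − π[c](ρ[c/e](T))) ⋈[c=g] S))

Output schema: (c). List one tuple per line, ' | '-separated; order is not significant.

Row counts bottom-up:
  R → 4
  π[c](R) → 4
  T → 5
  ρ[c/e](T) → 5
  π[c](ρ[c/e](T)) → 5
  (π[c](R) − π[c](ρ[c/e](T))) → 3
  S → 6
  ((π[c](R) − π[c](ρ[c/e](T))) ⋈[c=g] S) → 1
  π[c](((π[c](R) − π[c](ρ[c/e](T))) ⋈[c=g] S)) → 1

== RESULT ==
c
4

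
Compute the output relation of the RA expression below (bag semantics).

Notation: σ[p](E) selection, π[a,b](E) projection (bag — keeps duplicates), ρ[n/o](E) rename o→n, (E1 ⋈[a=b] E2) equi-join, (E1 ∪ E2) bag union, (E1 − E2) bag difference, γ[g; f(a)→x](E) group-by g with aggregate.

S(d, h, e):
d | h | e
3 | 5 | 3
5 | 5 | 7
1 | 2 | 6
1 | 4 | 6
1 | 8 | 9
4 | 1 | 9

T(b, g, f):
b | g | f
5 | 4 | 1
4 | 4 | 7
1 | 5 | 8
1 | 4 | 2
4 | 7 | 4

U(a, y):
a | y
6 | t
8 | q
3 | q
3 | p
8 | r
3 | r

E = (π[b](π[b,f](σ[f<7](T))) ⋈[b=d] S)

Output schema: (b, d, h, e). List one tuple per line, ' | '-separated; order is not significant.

Row counts bottom-up:
  T → 5
  σ[f<7](T) → 3
  π[b,f](σ[f<7](T)) → 3
  π[b](π[b,f](σ[f<7](T))) → 3
  S → 6
  (π[b](π[b,f](σ[f<7](T))) ⋈[b=d] S) → 5

== RESULT ==
b | d | h | e
1 | 1 | 2 | 6
1 | 1 | 4 | 6
1 | 1 | 8 | 9
4 | 4 | 1 | 9
5 | 5 | 5 | 7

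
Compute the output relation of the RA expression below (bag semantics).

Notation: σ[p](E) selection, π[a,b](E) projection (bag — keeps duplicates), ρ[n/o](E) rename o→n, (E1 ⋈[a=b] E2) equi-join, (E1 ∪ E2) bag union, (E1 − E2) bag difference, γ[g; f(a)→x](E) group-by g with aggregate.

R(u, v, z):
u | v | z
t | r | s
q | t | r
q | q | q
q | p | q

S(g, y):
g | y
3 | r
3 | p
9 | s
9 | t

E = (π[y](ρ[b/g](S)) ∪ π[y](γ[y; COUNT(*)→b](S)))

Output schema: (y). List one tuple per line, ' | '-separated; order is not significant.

Subexpression sizes:
  S → 4
  ρ[b/g](S) → 4
  π[y](ρ[b/g](S)) → 4
  S → 4
  γ[y; COUNT(*)→b](S) → 4
  π[y](γ[y; COUNT(*)→b](S)) → 4
  (π[y](ρ[b/g](S)) ∪ π[y](γ[y; COUNT(*)→b](S))) → 8

== RESULT ==
y
p
p
r
r
s
s
t
t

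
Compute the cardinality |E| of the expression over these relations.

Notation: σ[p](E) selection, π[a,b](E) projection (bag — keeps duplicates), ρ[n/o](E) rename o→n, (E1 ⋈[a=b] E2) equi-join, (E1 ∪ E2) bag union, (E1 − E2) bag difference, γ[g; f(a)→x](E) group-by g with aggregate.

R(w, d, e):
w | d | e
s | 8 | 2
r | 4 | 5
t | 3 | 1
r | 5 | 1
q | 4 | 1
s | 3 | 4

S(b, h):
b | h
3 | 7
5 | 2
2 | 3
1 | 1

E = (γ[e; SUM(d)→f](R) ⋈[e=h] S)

Row counts bottom-up:
  R → 6
  γ[e; SUM(d)→f](R) → 4
  S → 4
  (γ[e; SUM(d)→f](R) ⋈[e=h] S) → 2

|E| = 2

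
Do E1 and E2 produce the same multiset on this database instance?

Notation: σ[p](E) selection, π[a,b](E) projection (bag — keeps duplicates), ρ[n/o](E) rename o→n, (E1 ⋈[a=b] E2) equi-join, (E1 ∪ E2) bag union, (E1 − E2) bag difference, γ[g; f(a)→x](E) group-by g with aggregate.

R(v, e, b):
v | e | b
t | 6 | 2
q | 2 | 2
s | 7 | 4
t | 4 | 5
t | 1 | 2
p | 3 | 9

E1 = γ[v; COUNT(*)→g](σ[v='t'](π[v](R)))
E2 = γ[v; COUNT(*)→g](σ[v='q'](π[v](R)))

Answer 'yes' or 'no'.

E1 subexpression sizes:
  R → 6
  π[v](R) → 6
  σ[v='t'](π[v](R)) → 3
  γ[v; COUNT(*)→g](σ[v='t'](π[v](R))) → 1
E2 subexpression sizes:
  R → 6
  π[v](R) → 6
  σ[v='q'](π[v](R)) → 1
  γ[v; COUNT(*)→g](σ[v='q'](π[v](R))) → 1

E1 result:
v | g
t | 3
E2 result:
v | g
q | 1
Witness: ('t', 3) appears 1× in E1 but 0× in E2.

no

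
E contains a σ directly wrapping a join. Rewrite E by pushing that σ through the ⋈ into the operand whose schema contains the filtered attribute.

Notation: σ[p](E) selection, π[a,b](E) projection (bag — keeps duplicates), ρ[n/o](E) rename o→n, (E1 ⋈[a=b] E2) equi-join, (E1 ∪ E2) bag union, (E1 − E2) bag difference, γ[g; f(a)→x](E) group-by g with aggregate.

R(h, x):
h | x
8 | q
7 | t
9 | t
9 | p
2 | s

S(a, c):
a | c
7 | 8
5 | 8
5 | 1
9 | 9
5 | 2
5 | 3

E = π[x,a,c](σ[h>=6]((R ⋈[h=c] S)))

σ filters on h, owned by the left side.
E' = π[x,a,c]((σ[h>=6](R) ⋈[h=c] S))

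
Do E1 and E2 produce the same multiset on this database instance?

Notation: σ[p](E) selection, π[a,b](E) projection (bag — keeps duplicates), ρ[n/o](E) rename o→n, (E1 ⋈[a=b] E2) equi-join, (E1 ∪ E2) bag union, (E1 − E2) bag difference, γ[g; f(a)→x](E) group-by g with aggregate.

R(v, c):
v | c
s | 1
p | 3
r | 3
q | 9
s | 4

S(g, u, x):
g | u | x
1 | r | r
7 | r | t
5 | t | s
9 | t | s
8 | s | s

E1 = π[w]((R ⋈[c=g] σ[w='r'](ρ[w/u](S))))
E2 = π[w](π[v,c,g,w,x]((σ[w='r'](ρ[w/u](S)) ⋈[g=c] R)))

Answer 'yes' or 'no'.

E1 per-node cardinality:
  R → 5
  S → 5
  ρ[w/u](S) → 5
  σ[w='r'](ρ[w/u](S)) → 2
  (R ⋈[c=g] σ[w='r'](ρ[w/u](S))) → 1
  π[w]((R ⋈[c=g] σ[w='r'](ρ[w/u](S)))) → 1
E2 per-node cardinality:
  S → 5
  ρ[w/u](S) → 5
  σ[w='r'](ρ[w/u](S)) → 2
  R → 5
  (σ[w='r'](ρ[w/u](S)) ⋈[g=c] R) → 1
  π[v,c,g,w,x]((σ[w='r'](ρ[w/u](S)) ⋈[g=c] R)) → 1
  π[w](π[v,c,g,w,x]((σ[w='r'](ρ[w/u](S)) ⋈[g=c] R))) → 1

E1 and E2 produce the same multiset:
w
r

yes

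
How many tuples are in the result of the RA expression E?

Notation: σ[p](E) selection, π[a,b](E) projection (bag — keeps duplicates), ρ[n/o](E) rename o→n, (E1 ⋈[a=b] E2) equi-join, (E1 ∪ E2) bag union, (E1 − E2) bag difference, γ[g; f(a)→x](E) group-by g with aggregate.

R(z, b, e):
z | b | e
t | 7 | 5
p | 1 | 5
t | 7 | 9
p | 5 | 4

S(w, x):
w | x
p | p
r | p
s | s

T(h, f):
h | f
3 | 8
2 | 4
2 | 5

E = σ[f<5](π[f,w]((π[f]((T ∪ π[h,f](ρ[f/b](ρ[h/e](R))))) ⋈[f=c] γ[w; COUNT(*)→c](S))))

Subexpression sizes:
  T → 3
  R → 4
  ρ[h/e](R) → 4
  ρ[f/b](ρ[h/e](R)) → 4
  π[h,f](ρ[f/b](ρ[h/e](R))) → 4
  (T ∪ π[h,f](ρ[f/b](ρ[h/e](R)))) → 7
  π[f]((T ∪ π[h,f](ρ[f/b](ρ[h/e](R))))) → 7
  S → 3
  γ[w; COUNT(*)→c](S) → 3
  (π[f]((T ∪ π[h,f](ρ[f/b](ρ[h/e](R))))) ⋈[f=c] γ[w; COUNT(*)→c](S)) → 3
  π[f,w]((π[f]((T ∪ π[h,f](ρ[f/b](ρ[h/e](R))))) ⋈[f=c] γ[w; COUNT(*)→c](S))) → 3
  σ[f<5](π[f,w]((π[f]((T ∪ π[h,f](ρ[f/b](ρ[h/e](R))))) ⋈[f=c] γ[w; COUNT(*)→c](S)))) → 3

|E| = 3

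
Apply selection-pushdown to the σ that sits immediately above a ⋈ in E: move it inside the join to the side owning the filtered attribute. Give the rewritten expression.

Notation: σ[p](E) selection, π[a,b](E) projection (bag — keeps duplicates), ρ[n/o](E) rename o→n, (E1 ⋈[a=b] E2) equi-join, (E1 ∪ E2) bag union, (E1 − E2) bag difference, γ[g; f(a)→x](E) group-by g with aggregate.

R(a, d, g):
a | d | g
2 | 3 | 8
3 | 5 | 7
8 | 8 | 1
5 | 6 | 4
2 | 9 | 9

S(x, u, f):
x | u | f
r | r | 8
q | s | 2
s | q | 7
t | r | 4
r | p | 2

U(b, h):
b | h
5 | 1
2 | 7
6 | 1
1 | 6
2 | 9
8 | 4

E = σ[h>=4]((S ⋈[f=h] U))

σ filters on h, owned by the right side.
E' = (S ⋈[f=h] σ[h>=4](U))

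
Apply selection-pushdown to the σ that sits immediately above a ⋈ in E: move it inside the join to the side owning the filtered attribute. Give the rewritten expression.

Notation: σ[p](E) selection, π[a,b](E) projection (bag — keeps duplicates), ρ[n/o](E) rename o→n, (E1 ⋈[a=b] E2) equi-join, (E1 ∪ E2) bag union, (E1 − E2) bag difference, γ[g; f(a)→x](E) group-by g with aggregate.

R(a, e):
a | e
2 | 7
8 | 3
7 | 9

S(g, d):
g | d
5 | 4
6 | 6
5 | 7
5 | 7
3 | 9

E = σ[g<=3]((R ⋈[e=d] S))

σ filters on g, owned by the right side.
E' = (R ⋈[e=d] σ[g<=3](S))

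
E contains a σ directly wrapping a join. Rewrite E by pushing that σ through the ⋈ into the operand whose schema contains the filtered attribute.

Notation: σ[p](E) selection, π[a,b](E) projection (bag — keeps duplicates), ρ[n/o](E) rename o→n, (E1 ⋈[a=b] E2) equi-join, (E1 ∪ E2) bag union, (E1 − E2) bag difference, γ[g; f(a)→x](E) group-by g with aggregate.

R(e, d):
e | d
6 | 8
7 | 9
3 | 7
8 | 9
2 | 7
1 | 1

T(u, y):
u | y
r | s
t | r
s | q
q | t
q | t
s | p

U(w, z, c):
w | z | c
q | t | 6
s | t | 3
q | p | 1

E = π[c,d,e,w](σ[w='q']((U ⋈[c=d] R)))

σ filters on w, owned by the left side.
E' = π[c,d,e,w]((σ[w='q'](U) ⋈[c=d] R))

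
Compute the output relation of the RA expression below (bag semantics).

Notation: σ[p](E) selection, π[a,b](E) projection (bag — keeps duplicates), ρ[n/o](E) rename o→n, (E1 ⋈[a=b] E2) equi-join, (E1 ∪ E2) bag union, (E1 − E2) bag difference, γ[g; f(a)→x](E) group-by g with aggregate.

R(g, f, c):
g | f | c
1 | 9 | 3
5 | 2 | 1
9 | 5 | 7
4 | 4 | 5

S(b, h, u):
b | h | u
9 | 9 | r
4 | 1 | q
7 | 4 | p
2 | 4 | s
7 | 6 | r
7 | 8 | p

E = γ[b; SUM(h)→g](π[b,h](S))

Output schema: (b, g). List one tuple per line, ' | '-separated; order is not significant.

Subexpression sizes:
  S → 6
  π[b,h](S) → 6
  γ[b; SUM(h)→g](π[b,h](S)) → 4

== RESULT ==
b | g
2 | 4
4 | 1
7 | 18
9 | 9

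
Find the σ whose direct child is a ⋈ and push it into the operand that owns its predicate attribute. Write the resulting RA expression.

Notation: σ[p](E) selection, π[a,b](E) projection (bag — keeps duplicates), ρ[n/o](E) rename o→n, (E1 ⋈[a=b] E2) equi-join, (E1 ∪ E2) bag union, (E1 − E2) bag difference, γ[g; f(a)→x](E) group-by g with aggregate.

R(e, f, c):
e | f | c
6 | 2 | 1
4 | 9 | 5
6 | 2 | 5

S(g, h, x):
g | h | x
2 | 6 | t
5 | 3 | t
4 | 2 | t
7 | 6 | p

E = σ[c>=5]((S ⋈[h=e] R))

σ filters on c, owned by the right side.
E' = (S ⋈[h=e] σ[c>=5](R))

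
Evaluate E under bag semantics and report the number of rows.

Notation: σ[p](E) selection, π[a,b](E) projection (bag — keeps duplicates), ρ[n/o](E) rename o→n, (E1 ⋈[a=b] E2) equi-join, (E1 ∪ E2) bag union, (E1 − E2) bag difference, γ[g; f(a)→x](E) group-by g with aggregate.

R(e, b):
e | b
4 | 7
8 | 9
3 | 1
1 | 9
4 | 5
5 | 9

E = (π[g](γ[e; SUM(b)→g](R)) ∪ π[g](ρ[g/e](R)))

Per-node cardinality:
  R → 6
  γ[e; SUM(b)→g](R) → 5
  π[g](γ[e; SUM(b)→g](R)) → 5
  R → 6
  ρ[g/e](R) → 6
  π[g](ρ[g/e](R)) → 6
  (π[g](γ[e; SUM(b)→g](R)) ∪ π[g](ρ[g/e](R))) → 11

|E| = 11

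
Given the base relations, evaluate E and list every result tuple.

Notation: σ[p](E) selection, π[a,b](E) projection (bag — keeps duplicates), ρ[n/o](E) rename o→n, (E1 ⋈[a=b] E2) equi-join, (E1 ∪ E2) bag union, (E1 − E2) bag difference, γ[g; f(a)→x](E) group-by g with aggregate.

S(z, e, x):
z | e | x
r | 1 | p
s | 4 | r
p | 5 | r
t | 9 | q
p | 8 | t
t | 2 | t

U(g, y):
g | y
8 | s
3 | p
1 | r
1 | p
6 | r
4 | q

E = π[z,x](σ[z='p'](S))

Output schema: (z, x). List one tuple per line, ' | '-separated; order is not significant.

Stepwise |·|:
  S → 6
  σ[z='p'](S) → 2
  π[z,x](σ[z='p'](S)) → 2

== RESULT ==
z | x
p | r
p | t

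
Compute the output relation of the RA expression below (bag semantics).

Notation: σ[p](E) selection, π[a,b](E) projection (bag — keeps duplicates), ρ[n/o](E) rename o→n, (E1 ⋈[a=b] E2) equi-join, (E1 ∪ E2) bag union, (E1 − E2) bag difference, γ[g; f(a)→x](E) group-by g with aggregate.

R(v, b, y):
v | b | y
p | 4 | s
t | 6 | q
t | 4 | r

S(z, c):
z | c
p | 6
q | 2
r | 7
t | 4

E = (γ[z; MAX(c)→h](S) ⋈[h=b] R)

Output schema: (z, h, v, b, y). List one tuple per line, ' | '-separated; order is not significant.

Row counts bottom-up:
  S → 4
  γ[z; MAX(c)→h](S) → 4
  R → 3
  (γ[z; MAX(c)→h](S) ⋈[h=b] R) → 3

== RESULT ==
z | h | v | b | y
p | 6 | t | 6 | q
t | 4 | p | 4 | s
t | 4 | t | 4 | r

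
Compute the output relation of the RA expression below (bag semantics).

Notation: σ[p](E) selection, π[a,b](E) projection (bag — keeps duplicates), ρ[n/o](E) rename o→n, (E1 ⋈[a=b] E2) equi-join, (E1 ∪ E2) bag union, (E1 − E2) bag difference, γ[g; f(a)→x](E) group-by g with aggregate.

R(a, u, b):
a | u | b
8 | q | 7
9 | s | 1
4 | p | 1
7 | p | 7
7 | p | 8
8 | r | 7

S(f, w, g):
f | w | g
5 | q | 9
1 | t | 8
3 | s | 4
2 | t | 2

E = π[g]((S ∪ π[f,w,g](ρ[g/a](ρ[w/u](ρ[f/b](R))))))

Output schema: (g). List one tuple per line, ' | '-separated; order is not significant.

Stepwise |·|:
  S → 4
  R → 6
  ρ[f/b](R) → 6
  ρ[w/u](ρ[f/b](R)) → 6
  ρ[g/a](ρ[w/u](ρ[f/b](R))) → 6
  π[f,w,g](ρ[g/a](ρ[w/u](ρ[f/b](R)))) → 6
  (S ∪ π[f,w,g](ρ[g/a](ρ[w/u](ρ[f/b](R))))) → 10
  π[g]((S ∪ π[f,w,g](ρ[g/a](ρ[w/u](ρ[f/b](R)))))) → 10

== RESULT ==
g
2
4
4
7
7
8
8
8
9
9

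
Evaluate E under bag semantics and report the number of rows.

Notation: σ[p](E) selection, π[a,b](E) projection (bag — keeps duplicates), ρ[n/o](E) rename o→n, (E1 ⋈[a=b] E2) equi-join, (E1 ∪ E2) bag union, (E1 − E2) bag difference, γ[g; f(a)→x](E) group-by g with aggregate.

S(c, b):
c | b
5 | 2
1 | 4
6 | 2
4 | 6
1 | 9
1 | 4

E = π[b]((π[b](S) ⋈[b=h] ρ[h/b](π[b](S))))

Row counts bottom-up:
  S → 6
  π[b](S) → 6
  S → 6
  π[b](S) → 6
  ρ[h/b](π[b](S)) → 6
  (π[b](S) ⋈[b=h] ρ[h/b](π[b](S))) → 10
  π[b]((π[b](S) ⋈[b=h] ρ[h/b](π[b](S)))) → 10

|E| = 10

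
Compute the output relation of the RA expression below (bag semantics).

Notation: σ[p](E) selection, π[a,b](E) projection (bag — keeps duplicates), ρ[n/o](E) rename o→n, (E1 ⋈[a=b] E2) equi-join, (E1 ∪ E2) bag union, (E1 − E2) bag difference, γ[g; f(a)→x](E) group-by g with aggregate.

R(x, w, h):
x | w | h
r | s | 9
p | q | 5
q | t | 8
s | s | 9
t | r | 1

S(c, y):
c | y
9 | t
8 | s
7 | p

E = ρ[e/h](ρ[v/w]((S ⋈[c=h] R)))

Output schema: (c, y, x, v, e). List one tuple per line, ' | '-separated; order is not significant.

Subexpression sizes:
  S → 3
  R → 5
  (S ⋈[c=h] R) → 3
  ρ[v/w]((S ⋈[c=h] R)) → 3
  ρ[e/h](ρ[v/w]((S ⋈[c=h] R))) → 3

== RESULT ==
c | y | x | v | e
8 | s | q | t | 8
9 | t | r | s | 9
9 | t | s | s | 9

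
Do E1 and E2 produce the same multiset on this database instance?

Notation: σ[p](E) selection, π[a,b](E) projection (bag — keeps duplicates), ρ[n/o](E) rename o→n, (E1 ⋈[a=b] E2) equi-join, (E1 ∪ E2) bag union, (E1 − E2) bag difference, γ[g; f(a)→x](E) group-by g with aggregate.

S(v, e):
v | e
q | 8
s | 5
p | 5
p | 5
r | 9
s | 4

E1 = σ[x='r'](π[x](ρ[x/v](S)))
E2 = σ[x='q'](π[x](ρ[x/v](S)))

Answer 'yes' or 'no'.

E1 row counts bottom-up:
  S → 6
  ρ[x/v](S) → 6
  π[x](ρ[x/v](S)) → 6
  σ[x='r'](π[x](ρ[x/v](S))) → 1
E2 row counts bottom-up:
  S → 6
  ρ[x/v](S) → 6
  π[x](ρ[x/v](S)) → 6
  σ[x='q'](π[x](ρ[x/v](S))) → 1

E1 result:
x
r
E2 result:
x
q
Witness: ('q',) appears 0× in E1 but 1× in E2.

no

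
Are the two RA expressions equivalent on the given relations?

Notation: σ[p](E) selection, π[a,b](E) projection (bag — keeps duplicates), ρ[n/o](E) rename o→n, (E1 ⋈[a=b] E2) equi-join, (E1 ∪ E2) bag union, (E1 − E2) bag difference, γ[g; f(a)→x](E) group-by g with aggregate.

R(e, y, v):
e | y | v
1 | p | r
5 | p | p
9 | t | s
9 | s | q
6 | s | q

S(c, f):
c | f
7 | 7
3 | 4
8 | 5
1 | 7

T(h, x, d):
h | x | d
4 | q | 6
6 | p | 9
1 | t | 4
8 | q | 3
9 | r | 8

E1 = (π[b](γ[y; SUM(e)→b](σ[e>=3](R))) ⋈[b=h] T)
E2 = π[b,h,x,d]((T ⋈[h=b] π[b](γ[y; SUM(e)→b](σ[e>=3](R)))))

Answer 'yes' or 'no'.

E1 subexpression sizes:
  R → 5
  σ[e>=3](R) → 4
  γ[y; SUM(e)→b](σ[e>=3](R)) → 3
  π[b](γ[y; SUM(e)→b](σ[e>=3](R))) → 3
  T → 5
  (π[b](γ[y; SUM(e)→b](σ[e>=3](R))) ⋈[b=h] T) → 1
E2 subexpression sizes:
  T → 5
  R → 5
  σ[e>=3](R) → 4
  γ[y; SUM(e)→b](σ[e>=3](R)) → 3
  π[b](γ[y; SUM(e)→b](σ[e>=3](R))) → 3
  (T ⋈[h=b] π[b](γ[y; SUM(e)→b](σ[e>=3](R)))) → 1
  π[b,h,x,d]((T ⋈[h=b] π[b](γ[y; SUM(e)→b](σ[e>=3](R))))) → 1

E1 and E2 produce the same multiset:
b | h | x | d
9 | 9 | r | 8

yes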